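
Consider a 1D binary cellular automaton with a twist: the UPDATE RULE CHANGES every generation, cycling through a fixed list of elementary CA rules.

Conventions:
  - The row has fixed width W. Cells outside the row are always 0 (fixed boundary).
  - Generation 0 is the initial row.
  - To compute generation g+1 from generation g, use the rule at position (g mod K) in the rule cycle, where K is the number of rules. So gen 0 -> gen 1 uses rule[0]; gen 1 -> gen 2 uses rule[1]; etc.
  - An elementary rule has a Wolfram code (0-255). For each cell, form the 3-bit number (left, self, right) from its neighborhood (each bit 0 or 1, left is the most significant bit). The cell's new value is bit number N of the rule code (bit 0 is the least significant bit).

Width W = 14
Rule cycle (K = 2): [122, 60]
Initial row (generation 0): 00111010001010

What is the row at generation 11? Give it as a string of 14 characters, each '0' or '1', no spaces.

Gen 0: 00111010001010
Gen 1 (rule 122): 01101101010101
Gen 2 (rule 60): 01011011111111
Gen 3 (rule 122): 10111110000001
Gen 4 (rule 60): 11100001000001
Gen 5 (rule 122): 10110010100010
Gen 6 (rule 60): 11101011110011
Gen 7 (rule 122): 10110110011111
Gen 8 (rule 60): 11101101010000
Gen 9 (rule 122): 10111110101000
Gen 10 (rule 60): 11100001111100
Gen 11 (rule 122): 10110011000110

Answer: 10110011000110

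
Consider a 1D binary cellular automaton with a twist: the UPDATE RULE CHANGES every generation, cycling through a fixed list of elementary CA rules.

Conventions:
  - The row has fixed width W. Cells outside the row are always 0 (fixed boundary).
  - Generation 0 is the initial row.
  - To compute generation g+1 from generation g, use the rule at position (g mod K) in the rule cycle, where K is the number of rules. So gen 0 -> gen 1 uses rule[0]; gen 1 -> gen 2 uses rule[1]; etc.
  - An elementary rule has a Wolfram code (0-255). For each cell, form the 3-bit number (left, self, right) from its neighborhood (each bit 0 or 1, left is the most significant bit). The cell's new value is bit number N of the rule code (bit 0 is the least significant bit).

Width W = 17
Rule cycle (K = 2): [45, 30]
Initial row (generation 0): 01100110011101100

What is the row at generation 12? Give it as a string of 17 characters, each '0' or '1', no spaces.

Answer: 11111001111100010

Derivation:
Gen 0: 01100110011101100
Gen 1 (rule 45): 01000100010011001
Gen 2 (rule 30): 11101110111110111
Gen 3 (rule 45): 10011001100001100
Gen 4 (rule 30): 11110111010011010
Gen 5 (rule 45): 10001100110010110
Gen 6 (rule 30): 11011011101110101
Gen 7 (rule 45): 10110110011001111
Gen 8 (rule 30): 10100101110111000
Gen 9 (rule 45): 11100111001100011
Gen 10 (rule 30): 10011100111010110
Gen 11 (rule 45): 10010000100111100
Gen 12 (rule 30): 11111001111100010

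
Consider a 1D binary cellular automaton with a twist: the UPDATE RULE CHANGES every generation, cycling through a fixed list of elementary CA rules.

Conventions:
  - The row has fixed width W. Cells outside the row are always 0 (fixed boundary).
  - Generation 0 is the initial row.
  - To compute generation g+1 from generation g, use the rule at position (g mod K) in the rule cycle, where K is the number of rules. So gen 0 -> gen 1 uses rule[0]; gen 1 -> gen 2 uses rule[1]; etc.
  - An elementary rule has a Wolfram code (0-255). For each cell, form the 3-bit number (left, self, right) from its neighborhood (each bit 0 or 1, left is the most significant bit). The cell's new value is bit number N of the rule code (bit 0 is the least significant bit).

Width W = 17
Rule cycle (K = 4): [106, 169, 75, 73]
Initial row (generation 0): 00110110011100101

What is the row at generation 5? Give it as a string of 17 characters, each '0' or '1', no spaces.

Answer: 11100011111000100

Derivation:
Gen 0: 00110110011100101
Gen 1 (rule 106): 01111110110101010
Gen 2 (rule 169): 01111101101010100
Gen 3 (rule 75): 11000101100000001
Gen 4 (rule 73): 11010001101111100
Gen 5 (rule 106): 11100011111000100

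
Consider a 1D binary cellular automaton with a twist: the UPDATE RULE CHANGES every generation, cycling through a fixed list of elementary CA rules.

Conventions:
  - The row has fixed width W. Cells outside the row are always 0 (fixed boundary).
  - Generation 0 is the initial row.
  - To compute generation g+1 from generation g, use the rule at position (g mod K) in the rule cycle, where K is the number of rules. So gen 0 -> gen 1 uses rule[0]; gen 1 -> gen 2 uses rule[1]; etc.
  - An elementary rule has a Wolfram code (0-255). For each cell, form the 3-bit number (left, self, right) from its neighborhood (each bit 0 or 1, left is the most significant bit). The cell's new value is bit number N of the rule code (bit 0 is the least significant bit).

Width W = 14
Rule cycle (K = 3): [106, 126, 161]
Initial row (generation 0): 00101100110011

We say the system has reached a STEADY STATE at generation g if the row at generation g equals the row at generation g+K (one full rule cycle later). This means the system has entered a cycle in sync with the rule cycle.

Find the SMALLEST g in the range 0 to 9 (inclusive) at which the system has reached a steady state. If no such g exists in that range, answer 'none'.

Answer: none

Derivation:
Gen 0: 00101100110011
Gen 1 (rule 106): 01011101110111
Gen 2 (rule 126): 11110111011101
Gen 3 (rule 161): 01101010101010
Gen 4 (rule 106): 11110101010100
Gen 5 (rule 126): 10011111111110
Gen 6 (rule 161): 00001111111100
Gen 7 (rule 106): 00011000000100
Gen 8 (rule 126): 00111100001110
Gen 9 (rule 161): 10011001100100
Gen 10 (rule 106): 00111011101000
Gen 11 (rule 126): 01101110111100
Gen 12 (rule 161): 00010101011001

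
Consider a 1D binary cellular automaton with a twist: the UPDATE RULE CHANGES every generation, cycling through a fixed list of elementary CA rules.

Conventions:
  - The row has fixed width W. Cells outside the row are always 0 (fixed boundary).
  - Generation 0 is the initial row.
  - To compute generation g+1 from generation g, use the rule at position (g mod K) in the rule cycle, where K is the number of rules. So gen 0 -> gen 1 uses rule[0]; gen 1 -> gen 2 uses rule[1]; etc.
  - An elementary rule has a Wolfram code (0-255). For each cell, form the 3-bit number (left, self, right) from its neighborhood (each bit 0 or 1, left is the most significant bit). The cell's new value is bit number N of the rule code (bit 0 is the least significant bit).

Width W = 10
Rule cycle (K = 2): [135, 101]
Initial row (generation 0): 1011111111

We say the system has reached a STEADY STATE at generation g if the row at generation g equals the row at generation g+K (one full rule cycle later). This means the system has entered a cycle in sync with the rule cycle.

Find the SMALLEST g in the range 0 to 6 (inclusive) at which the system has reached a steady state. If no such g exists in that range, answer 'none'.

Answer: 4

Derivation:
Gen 0: 1011111111
Gen 1 (rule 135): 1001111110
Gen 2 (rule 101): 1000000010
Gen 3 (rule 135): 1011111110
Gen 4 (rule 101): 1100000010
Gen 5 (rule 135): 0001111110
Gen 6 (rule 101): 1100000010
Gen 7 (rule 135): 0001111110
Gen 8 (rule 101): 1100000010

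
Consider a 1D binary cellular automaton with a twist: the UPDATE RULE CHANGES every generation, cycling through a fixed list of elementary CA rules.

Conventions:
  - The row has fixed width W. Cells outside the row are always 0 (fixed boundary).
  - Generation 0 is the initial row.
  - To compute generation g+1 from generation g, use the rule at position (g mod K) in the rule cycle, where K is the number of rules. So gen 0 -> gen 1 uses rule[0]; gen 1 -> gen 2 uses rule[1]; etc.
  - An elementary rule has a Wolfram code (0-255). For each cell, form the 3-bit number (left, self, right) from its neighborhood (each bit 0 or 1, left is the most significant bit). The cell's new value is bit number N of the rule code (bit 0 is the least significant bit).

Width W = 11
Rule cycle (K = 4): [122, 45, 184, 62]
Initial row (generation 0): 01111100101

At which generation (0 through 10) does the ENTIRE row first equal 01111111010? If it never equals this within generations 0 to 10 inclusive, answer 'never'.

Answer: 7

Derivation:
Gen 0: 01111100101
Gen 1 (rule 122): 11000111010
Gen 2 (rule 45): 10010100110
Gen 3 (rule 184): 01001010101
Gen 4 (rule 62): 11111111111
Gen 5 (rule 122): 10000000001
Gen 6 (rule 45): 10111111101
Gen 7 (rule 184): 01111111010
Gen 8 (rule 62): 11000000111
Gen 9 (rule 122): 11100001101
Gen 10 (rule 45): 10001101011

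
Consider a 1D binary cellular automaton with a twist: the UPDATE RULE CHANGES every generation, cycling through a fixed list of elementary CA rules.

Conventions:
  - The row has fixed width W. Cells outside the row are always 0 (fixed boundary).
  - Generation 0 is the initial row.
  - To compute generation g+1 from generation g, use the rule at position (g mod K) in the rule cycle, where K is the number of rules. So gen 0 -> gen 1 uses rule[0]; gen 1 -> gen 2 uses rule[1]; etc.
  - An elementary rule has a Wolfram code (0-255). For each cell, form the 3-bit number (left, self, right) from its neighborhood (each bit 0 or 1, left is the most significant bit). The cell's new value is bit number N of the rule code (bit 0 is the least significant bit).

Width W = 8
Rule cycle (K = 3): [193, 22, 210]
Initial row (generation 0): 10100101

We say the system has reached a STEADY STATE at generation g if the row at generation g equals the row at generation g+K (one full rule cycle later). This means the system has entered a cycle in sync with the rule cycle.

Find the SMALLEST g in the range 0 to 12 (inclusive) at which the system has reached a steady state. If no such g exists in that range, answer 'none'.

Answer: 2

Derivation:
Gen 0: 10100101
Gen 1 (rule 193): 00000000
Gen 2 (rule 22): 00000000
Gen 3 (rule 210): 00000000
Gen 4 (rule 193): 11111111
Gen 5 (rule 22): 00000000
Gen 6 (rule 210): 00000000
Gen 7 (rule 193): 11111111
Gen 8 (rule 22): 00000000
Gen 9 (rule 210): 00000000
Gen 10 (rule 193): 11111111
Gen 11 (rule 22): 00000000
Gen 12 (rule 210): 00000000
Gen 13 (rule 193): 11111111
Gen 14 (rule 22): 00000000
Gen 15 (rule 210): 00000000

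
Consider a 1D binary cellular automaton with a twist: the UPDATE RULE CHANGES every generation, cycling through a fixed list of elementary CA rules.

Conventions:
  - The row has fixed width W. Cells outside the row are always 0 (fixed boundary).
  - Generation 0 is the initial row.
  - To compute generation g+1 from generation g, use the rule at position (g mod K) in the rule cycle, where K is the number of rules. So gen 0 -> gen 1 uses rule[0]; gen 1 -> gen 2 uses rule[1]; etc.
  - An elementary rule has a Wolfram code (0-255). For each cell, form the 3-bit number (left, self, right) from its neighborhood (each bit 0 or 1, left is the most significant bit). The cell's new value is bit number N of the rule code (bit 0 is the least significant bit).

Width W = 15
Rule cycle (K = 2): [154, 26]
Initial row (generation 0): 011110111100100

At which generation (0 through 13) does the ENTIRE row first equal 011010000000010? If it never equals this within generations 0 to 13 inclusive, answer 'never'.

Gen 0: 011110111100100
Gen 1 (rule 154): 111100111011010
Gen 2 (rule 26): 100011100010001
Gen 3 (rule 154): 010111010101010
Gen 4 (rule 26): 100100000000001
Gen 5 (rule 154): 011010000000010
Gen 6 (rule 26): 110001000000101
Gen 7 (rule 154): 101010100001000
Gen 8 (rule 26): 000000010010100
Gen 9 (rule 154): 000000101100010
Gen 10 (rule 26): 000001001010101
Gen 11 (rule 154): 000010110000000
Gen 12 (rule 26): 000100101000000
Gen 13 (rule 154): 001011000100000

Answer: 5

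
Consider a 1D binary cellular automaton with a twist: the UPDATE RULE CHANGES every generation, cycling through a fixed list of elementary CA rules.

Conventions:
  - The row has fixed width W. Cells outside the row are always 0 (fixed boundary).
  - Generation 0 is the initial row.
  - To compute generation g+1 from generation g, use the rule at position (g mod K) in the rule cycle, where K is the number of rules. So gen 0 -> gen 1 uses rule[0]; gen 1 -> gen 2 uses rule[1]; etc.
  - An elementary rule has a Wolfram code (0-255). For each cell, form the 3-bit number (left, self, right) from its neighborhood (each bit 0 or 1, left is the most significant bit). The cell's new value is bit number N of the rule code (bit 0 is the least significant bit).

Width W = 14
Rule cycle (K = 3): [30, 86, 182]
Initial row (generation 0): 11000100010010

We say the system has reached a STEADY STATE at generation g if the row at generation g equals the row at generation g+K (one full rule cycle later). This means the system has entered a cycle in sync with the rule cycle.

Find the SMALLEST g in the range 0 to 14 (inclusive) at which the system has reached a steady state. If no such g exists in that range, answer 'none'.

Answer: none

Derivation:
Gen 0: 11000100010010
Gen 1 (rule 30): 10101110111111
Gen 2 (rule 86): 10100010000001
Gen 3 (rule 182): 11110111000011
Gen 4 (rule 30): 10000100100110
Gen 5 (rule 86): 11001111111011
Gen 6 (rule 182): 00110111110100
Gen 7 (rule 30): 01100100000110
Gen 8 (rule 86): 10111110001011
Gen 9 (rule 182): 11011101011100
Gen 10 (rule 30): 10010001010010
Gen 11 (rule 86): 11111011011111
Gen 12 (rule 182): 01110100101110
Gen 13 (rule 30): 11000111101001
Gen 14 (rule 86): 01101000101111
Gen 15 (rule 182): 10011101110110
Gen 16 (rule 30): 11110001000101
Gen 17 (rule 86): 00011011101101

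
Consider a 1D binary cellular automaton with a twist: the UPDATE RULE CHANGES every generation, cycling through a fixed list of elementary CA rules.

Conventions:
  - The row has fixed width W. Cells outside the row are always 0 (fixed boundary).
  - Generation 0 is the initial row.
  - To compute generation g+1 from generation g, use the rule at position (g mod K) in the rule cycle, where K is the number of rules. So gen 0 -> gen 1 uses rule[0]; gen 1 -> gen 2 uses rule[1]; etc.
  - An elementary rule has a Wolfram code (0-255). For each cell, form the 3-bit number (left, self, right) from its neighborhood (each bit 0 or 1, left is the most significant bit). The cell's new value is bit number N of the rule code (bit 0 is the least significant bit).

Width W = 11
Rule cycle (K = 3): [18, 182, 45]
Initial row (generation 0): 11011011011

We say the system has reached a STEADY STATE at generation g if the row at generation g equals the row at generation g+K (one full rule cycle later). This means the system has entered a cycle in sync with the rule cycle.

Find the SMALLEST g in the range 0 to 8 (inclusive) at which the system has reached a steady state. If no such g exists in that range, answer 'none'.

Gen 0: 11011011011
Gen 1 (rule 18): 00000000000
Gen 2 (rule 182): 00000000000
Gen 3 (rule 45): 11111111111
Gen 4 (rule 18): 00000000000
Gen 5 (rule 182): 00000000000
Gen 6 (rule 45): 11111111111
Gen 7 (rule 18): 00000000000
Gen 8 (rule 182): 00000000000
Gen 9 (rule 45): 11111111111
Gen 10 (rule 18): 00000000000
Gen 11 (rule 182): 00000000000

Answer: 1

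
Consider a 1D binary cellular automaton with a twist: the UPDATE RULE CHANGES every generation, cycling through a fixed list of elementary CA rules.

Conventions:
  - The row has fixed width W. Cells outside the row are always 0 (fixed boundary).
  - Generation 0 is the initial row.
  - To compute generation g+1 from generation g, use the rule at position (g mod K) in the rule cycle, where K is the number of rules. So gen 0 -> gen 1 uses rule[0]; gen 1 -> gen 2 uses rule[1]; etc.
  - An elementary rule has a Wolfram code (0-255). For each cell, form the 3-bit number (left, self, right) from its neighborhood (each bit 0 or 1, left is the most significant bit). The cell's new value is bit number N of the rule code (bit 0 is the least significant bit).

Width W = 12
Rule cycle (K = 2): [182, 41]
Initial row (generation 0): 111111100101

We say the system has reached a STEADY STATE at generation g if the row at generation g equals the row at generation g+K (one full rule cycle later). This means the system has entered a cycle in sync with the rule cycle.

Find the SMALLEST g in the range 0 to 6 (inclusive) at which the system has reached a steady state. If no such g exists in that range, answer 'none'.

Gen 0: 111111100101
Gen 1 (rule 182): 011111011111
Gen 2 (rule 41): 010000110000
Gen 3 (rule 182): 111001001000
Gen 4 (rule 41): 100000000011
Gen 5 (rule 182): 110000000100
Gen 6 (rule 41): 100111110001
Gen 7 (rule 182): 111011101011
Gen 8 (rule 41): 100110010110

Answer: none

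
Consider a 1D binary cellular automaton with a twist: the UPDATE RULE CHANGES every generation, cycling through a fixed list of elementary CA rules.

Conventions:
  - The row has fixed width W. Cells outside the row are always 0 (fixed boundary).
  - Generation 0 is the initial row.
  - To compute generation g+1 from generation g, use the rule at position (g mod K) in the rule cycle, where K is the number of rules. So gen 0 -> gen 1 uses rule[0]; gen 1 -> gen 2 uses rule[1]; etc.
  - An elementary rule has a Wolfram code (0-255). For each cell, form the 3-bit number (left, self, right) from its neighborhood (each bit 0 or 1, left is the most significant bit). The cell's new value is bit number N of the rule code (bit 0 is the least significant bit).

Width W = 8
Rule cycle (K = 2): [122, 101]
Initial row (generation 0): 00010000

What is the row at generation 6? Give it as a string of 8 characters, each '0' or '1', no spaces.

Answer: 00001110

Derivation:
Gen 0: 00010000
Gen 1 (rule 122): 00101000
Gen 2 (rule 101): 10111011
Gen 3 (rule 122): 01101111
Gen 4 (rule 101): 00110001
Gen 5 (rule 122): 01111010
Gen 6 (rule 101): 00001110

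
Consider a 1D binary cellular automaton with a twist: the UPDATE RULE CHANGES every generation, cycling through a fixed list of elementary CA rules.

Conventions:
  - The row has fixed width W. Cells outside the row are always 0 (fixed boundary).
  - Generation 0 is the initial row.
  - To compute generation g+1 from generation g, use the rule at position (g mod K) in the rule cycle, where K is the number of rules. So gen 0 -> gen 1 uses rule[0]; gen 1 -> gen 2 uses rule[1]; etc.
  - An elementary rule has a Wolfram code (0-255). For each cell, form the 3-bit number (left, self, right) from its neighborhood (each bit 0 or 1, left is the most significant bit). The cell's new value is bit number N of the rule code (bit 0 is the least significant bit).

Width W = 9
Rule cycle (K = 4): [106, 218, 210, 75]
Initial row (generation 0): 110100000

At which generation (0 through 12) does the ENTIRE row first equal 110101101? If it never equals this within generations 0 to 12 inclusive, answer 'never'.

Answer: 5

Derivation:
Gen 0: 110100000
Gen 1 (rule 106): 111000000
Gen 2 (rule 218): 111100000
Gen 3 (rule 210): 011110000
Gen 4 (rule 75): 110010111
Gen 5 (rule 106): 110101101
Gen 6 (rule 218): 110001100
Gen 7 (rule 210): 011010110
Gen 8 (rule 75): 111000110
Gen 9 (rule 106): 101001110
Gen 10 (rule 218): 000111111
Gen 11 (rule 210): 001011111
Gen 12 (rule 75): 110010001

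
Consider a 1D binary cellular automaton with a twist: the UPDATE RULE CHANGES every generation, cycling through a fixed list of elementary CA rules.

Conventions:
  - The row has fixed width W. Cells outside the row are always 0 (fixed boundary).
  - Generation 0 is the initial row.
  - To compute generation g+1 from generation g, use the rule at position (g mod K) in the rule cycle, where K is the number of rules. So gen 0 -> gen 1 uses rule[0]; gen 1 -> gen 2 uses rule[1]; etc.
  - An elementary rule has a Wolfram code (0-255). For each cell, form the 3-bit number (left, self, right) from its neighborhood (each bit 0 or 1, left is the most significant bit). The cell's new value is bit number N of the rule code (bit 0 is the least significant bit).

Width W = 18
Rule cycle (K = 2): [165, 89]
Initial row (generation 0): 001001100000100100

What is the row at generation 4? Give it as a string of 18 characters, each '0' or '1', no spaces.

Gen 0: 001001100000100100
Gen 1 (rule 165): 101000001110100101
Gen 2 (rule 89): 000111101010010000
Gen 3 (rule 165): 110011011110010111
Gen 4 (rule 89): 111011010011000101

Answer: 111011010011000101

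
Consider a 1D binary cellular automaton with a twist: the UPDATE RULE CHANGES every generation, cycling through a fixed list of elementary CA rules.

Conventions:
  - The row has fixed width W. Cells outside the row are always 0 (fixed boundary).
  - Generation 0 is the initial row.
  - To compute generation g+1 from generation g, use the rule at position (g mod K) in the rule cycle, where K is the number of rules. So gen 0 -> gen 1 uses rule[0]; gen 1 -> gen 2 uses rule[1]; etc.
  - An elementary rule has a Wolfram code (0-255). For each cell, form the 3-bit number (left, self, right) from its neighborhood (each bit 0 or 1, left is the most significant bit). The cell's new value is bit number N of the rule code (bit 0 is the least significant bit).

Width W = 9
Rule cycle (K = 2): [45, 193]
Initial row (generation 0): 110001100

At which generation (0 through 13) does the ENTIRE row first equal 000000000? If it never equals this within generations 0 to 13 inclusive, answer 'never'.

Answer: 2

Derivation:
Gen 0: 110001100
Gen 1 (rule 45): 100101001
Gen 2 (rule 193): 000000000
Gen 3 (rule 45): 111111111
Gen 4 (rule 193): 011111111
Gen 5 (rule 45): 010000000
Gen 6 (rule 193): 000111111
Gen 7 (rule 45): 110100000
Gen 8 (rule 193): 010001111
Gen 9 (rule 45): 010101000
Gen 10 (rule 193): 000000011
Gen 11 (rule 45): 111111010
Gen 12 (rule 193): 011111000
Gen 13 (rule 45): 010000011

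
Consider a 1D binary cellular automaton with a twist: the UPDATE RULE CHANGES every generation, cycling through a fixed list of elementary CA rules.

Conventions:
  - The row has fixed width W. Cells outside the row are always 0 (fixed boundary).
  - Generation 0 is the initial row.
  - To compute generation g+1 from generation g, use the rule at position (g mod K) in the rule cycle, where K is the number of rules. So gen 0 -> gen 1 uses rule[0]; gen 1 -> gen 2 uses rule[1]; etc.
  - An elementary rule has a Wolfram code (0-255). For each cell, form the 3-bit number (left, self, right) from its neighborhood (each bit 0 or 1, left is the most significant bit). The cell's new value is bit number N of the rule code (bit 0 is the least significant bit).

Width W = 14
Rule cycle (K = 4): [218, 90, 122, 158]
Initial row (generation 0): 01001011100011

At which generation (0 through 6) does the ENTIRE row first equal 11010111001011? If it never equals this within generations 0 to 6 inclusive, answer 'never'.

Gen 0: 01001011100011
Gen 1 (rule 218): 10110011110111
Gen 2 (rule 90): 00111110010101
Gen 3 (rule 122): 01100011101010
Gen 4 (rule 158): 11010111001011
Gen 5 (rule 218): 11000111110011
Gen 6 (rule 90): 11101100011111

Answer: 4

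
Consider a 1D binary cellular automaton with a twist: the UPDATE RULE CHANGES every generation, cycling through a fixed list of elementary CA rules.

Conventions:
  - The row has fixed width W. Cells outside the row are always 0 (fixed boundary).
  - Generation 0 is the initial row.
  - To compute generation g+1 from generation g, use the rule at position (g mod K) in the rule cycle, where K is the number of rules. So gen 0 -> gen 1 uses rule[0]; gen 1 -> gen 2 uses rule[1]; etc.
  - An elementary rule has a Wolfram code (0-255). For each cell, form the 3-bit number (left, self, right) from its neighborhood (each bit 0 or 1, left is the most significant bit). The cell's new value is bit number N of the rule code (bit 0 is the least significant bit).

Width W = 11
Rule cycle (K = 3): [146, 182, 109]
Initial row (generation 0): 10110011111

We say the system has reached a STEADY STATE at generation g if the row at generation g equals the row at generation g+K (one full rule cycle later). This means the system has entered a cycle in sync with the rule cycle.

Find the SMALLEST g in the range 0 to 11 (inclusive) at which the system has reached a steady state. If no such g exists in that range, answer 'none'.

Gen 0: 10110011111
Gen 1 (rule 146): 00001101110
Gen 2 (rule 182): 00010010101
Gen 3 (rule 109): 11010011111
Gen 4 (rule 146): 00001101110
Gen 5 (rule 182): 00010010101
Gen 6 (rule 109): 11010011111
Gen 7 (rule 146): 00001101110
Gen 8 (rule 182): 00010010101
Gen 9 (rule 109): 11010011111
Gen 10 (rule 146): 00001101110
Gen 11 (rule 182): 00010010101
Gen 12 (rule 109): 11010011111
Gen 13 (rule 146): 00001101110
Gen 14 (rule 182): 00010010101

Answer: 1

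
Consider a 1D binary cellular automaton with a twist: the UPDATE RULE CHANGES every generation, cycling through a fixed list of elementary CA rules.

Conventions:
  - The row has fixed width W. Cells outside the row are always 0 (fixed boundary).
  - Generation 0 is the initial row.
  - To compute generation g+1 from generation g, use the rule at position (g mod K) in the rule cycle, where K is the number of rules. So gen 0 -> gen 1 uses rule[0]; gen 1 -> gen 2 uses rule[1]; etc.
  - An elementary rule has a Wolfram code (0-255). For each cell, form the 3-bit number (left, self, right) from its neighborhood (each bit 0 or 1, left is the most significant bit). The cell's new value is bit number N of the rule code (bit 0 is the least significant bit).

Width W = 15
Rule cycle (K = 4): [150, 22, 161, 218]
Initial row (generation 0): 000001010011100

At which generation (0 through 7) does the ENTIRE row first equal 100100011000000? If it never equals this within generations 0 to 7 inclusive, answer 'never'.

Answer: never

Derivation:
Gen 0: 000001010011100
Gen 1 (rule 150): 000011011101010
Gen 2 (rule 22): 000100000001011
Gen 3 (rule 161): 110001111100100
Gen 4 (rule 218): 111011111111010
Gen 5 (rule 150): 010001111110011
Gen 6 (rule 22): 111010000001100
Gen 7 (rule 161): 010100111100001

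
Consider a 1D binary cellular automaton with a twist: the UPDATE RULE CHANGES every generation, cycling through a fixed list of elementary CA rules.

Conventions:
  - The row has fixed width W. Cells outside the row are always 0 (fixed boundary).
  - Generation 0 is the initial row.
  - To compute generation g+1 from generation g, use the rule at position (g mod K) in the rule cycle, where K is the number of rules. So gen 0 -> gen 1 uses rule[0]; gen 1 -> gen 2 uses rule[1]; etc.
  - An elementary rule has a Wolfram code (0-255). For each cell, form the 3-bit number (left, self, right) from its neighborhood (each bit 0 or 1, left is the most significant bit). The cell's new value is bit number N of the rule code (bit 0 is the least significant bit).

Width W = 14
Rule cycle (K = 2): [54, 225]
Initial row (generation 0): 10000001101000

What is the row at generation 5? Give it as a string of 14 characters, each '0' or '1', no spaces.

Answer: 10010011100011

Derivation:
Gen 0: 10000001101000
Gen 1 (rule 54): 11000010011100
Gen 2 (rule 225): 01011000001101
Gen 3 (rule 54): 11100100010011
Gen 4 (rule 225): 01100001000001
Gen 5 (rule 54): 10010011100011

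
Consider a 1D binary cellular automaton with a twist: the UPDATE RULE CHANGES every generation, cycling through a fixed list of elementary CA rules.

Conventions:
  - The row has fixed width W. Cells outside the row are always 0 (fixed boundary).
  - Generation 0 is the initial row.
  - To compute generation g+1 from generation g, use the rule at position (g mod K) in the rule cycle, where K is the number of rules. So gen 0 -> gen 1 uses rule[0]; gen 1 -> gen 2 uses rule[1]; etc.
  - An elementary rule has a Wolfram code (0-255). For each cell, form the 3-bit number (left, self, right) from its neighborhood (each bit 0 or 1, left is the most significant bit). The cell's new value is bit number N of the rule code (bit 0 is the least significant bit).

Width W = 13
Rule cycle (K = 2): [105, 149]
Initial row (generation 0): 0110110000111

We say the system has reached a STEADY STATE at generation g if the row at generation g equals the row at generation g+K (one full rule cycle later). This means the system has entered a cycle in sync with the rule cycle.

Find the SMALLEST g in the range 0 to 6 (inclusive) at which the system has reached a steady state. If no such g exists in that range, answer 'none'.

Answer: none

Derivation:
Gen 0: 0110110000111
Gen 1 (rule 105): 0111110110101
Gen 2 (rule 149): 0011100000101
Gen 3 (rule 105): 1010101110010
Gen 4 (rule 149): 1010100101011
Gen 5 (rule 105): 0101000010111
Gen 6 (rule 149): 0101111010010
Gen 7 (rule 105): 0011001100000
Gen 8 (rule 149): 1000100011111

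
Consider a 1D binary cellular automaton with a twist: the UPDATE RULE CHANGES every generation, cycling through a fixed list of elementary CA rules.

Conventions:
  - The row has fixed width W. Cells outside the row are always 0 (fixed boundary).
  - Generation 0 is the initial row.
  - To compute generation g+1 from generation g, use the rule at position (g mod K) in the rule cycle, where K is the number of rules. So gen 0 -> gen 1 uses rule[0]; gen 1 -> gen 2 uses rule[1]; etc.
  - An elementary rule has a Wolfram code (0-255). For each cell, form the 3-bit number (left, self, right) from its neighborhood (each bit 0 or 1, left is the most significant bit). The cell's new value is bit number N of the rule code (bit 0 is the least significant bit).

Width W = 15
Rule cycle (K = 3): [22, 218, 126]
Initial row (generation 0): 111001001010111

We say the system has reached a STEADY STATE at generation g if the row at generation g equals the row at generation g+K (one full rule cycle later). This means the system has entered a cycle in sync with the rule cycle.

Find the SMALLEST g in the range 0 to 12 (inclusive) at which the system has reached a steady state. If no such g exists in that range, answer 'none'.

Answer: 7

Derivation:
Gen 0: 111001001010111
Gen 1 (rule 22): 000111111010000
Gen 2 (rule 218): 001111111001000
Gen 3 (rule 126): 011000001111100
Gen 4 (rule 22): 100100010000010
Gen 5 (rule 218): 011010101000101
Gen 6 (rule 126): 111111111101111
Gen 7 (rule 22): 000000000000000
Gen 8 (rule 218): 000000000000000
Gen 9 (rule 126): 000000000000000
Gen 10 (rule 22): 000000000000000
Gen 11 (rule 218): 000000000000000
Gen 12 (rule 126): 000000000000000
Gen 13 (rule 22): 000000000000000
Gen 14 (rule 218): 000000000000000
Gen 15 (rule 126): 000000000000000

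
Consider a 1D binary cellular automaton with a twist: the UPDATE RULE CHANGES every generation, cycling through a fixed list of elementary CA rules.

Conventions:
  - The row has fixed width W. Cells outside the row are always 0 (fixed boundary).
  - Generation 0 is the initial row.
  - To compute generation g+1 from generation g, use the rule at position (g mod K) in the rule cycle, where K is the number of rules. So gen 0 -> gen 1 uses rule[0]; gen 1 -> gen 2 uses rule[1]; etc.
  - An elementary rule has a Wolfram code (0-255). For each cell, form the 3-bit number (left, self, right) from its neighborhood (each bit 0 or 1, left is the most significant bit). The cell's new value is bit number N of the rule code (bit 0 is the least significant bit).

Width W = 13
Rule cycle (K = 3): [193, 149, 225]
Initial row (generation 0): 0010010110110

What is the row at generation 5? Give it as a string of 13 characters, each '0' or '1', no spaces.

Answer: 1001111010111

Derivation:
Gen 0: 0010010110110
Gen 1 (rule 193): 1000000010010
Gen 2 (rule 149): 1111111011011
Gen 3 (rule 225): 0111111101101
Gen 4 (rule 193): 0011111100100
Gen 5 (rule 149): 1001111010111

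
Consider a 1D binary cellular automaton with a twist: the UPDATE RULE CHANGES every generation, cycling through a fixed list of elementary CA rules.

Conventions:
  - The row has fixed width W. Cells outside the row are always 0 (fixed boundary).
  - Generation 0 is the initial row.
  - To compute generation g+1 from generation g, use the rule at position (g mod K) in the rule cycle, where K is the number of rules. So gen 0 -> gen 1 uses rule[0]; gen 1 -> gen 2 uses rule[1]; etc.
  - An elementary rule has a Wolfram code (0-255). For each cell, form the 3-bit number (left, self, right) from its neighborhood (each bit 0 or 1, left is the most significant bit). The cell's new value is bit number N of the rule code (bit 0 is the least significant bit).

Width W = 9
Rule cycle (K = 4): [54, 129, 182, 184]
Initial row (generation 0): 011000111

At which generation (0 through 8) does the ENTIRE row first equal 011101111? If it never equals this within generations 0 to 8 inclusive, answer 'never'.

Gen 0: 011000111
Gen 1 (rule 54): 100101000
Gen 2 (rule 129): 000000011
Gen 3 (rule 182): 000000100
Gen 4 (rule 184): 000000010
Gen 5 (rule 54): 000000111
Gen 6 (rule 129): 111110010
Gen 7 (rule 182): 011101111
Gen 8 (rule 184): 011011110

Answer: 7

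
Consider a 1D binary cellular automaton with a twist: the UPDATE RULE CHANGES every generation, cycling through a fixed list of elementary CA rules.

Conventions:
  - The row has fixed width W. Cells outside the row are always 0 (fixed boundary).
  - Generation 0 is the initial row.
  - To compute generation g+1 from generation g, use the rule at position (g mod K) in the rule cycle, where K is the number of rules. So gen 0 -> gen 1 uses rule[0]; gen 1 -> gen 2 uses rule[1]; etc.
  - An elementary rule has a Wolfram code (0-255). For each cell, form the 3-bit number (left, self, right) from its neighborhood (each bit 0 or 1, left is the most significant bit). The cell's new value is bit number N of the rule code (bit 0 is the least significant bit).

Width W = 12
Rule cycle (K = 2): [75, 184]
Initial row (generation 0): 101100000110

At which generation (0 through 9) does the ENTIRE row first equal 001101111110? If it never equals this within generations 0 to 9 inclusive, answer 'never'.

Gen 0: 101100000110
Gen 1 (rule 75): 001101111110
Gen 2 (rule 184): 001011111101
Gen 3 (rule 75): 110010000100
Gen 4 (rule 184): 101001000010
Gen 5 (rule 75): 000010011100
Gen 6 (rule 184): 000001011010
Gen 7 (rule 75): 111110011000
Gen 8 (rule 184): 111101010100
Gen 9 (rule 75): 100100000001

Answer: 1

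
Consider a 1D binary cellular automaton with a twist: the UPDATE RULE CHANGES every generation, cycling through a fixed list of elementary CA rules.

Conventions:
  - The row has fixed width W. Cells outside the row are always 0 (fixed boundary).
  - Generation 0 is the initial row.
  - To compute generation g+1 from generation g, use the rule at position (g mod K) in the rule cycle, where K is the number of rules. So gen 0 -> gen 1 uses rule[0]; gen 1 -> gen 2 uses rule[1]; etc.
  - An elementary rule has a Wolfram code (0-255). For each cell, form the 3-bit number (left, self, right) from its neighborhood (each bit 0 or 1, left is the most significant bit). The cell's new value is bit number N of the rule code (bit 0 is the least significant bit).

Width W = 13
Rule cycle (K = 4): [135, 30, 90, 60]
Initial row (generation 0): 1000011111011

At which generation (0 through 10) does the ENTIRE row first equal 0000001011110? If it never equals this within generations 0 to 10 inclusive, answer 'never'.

Gen 0: 1000011111011
Gen 1 (rule 135): 1011101110000
Gen 2 (rule 30): 1010001001000
Gen 3 (rule 90): 0001010110100
Gen 4 (rule 60): 0001111101110
Gen 5 (rule 135): 1110111000100
Gen 6 (rule 30): 1000100101110
Gen 7 (rule 90): 0101011001011
Gen 8 (rule 60): 0111110101110
Gen 9 (rule 135): 1011100100100
Gen 10 (rule 30): 1010011111110

Answer: never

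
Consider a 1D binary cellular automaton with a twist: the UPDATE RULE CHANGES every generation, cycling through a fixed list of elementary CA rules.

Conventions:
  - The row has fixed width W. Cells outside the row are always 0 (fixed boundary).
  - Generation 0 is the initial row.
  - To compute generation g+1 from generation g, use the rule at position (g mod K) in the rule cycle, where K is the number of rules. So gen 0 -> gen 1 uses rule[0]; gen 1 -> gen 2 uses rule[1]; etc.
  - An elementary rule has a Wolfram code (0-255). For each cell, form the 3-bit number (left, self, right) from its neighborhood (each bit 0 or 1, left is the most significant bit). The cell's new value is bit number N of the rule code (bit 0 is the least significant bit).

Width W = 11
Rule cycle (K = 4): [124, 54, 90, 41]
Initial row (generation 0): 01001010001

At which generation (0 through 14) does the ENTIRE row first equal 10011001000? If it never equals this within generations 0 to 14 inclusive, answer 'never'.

Answer: 12

Derivation:
Gen 0: 01001010001
Gen 1 (rule 124): 01101111001
Gen 2 (rule 54): 10010000111
Gen 3 (rule 90): 01101001101
Gen 4 (rule 41): 01010001010
Gen 5 (rule 124): 01111001111
Gen 6 (rule 54): 10000110000
Gen 7 (rule 90): 01001111000
Gen 8 (rule 41): 00001000011
Gen 9 (rule 124): 00001100011
Gen 10 (rule 54): 00010010100
Gen 11 (rule 90): 00101100010
Gen 12 (rule 41): 10011001000
Gen 13 (rule 124): 11011101100
Gen 14 (rule 54): 00100010010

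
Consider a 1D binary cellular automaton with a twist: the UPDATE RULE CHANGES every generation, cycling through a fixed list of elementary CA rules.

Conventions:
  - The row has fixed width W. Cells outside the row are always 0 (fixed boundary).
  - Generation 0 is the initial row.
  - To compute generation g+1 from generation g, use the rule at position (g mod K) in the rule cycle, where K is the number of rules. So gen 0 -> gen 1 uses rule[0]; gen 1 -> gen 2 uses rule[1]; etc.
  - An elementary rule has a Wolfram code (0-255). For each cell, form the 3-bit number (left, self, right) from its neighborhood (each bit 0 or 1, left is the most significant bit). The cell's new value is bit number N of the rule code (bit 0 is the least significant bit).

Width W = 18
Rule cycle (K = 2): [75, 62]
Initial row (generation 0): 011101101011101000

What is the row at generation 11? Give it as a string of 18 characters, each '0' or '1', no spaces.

Answer: 001110011011111111

Derivation:
Gen 0: 011101101011101000
Gen 1 (rule 75): 110101100010100011
Gen 2 (rule 62): 101111010111110110
Gen 3 (rule 75): 001001000100010110
Gen 4 (rule 62): 011111101110111101
Gen 5 (rule 75): 110000101010100100
Gen 6 (rule 62): 101001111111111110
Gen 7 (rule 75): 000011000000000010
Gen 8 (rule 62): 000110100000000111
Gen 9 (rule 75): 111110001111111101
Gen 10 (rule 62): 100001011000000011
Gen 11 (rule 75): 001110011011111111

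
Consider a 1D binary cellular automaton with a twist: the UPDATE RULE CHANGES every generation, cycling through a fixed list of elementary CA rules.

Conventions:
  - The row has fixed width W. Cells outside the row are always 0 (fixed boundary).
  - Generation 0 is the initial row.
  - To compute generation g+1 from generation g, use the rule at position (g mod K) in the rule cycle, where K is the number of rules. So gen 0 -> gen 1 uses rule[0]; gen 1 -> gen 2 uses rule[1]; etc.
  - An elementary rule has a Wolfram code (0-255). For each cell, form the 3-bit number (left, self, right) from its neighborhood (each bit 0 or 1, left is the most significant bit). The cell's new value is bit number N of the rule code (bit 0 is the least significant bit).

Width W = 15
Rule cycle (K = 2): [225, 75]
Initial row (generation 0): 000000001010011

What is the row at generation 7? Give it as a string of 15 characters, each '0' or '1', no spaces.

Answer: 011001001110000

Derivation:
Gen 0: 000000001010011
Gen 1 (rule 225): 111111100100001
Gen 2 (rule 75): 100000101001110
Gen 3 (rule 225): 001110010000110
Gen 4 (rule 75): 111010100111110
Gen 5 (rule 225): 011101000011110
Gen 6 (rule 75): 110100011110010
Gen 7 (rule 225): 011001001110000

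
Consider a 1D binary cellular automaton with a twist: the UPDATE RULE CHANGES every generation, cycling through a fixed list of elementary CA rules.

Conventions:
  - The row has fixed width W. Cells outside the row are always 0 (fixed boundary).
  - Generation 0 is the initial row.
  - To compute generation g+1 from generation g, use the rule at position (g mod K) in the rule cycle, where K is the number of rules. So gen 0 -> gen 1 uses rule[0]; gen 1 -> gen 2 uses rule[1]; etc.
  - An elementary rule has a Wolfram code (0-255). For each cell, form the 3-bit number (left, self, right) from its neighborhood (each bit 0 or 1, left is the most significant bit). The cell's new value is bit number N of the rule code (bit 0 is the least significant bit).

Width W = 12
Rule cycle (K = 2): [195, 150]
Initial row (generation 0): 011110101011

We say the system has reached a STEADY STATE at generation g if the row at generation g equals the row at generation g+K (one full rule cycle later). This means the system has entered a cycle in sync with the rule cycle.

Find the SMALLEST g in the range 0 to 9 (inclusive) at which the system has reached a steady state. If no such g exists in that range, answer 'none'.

Answer: none

Derivation:
Gen 0: 011110101011
Gen 1 (rule 195): 101110000001
Gen 2 (rule 150): 100101000011
Gen 3 (rule 195): 001000011101
Gen 4 (rule 150): 011100101001
Gen 5 (rule 195): 101101000010
Gen 6 (rule 150): 100001100111
Gen 7 (rule 195): 001110101011
Gen 8 (rule 150): 010100101000
Gen 9 (rule 195): 100001000011
Gen 10 (rule 150): 110011100100
Gen 11 (rule 195): 010101101001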